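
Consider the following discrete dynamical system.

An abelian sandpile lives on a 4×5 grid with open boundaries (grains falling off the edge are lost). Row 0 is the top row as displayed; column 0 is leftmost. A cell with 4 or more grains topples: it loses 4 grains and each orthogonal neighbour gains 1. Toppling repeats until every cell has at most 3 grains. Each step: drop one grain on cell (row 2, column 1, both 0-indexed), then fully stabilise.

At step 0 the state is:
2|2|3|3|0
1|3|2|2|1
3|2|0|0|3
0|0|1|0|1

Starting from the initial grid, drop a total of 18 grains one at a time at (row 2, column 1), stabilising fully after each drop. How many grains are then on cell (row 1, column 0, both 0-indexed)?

0) 2|2|3|3|0
1|3|2|2|1
3|2|0|0|3
0|0|1|0|1
1) 2|2|3|3|0
1|3|2|2|1
3|3|0|0|3
0|0|1|0|1
2) 2|3|3|3|0
3|0|3|2|1
0|2|1|0|3
1|1|1|0|1
3) 2|3|3|3|0
3|0|3|2|1
0|3|1|0|3
1|1|1|0|1
4) 2|3|3|3|0
3|1|3|2|1
1|0|2|0|3
1|2|1|0|1
5) 2|3|3|3|0
3|1|3|2|1
1|1|2|0|3
1|2|1|0|1
6) 2|3|3|3|0
3|1|3|2|1
1|2|2|0|3
1|2|1|0|1
7) 2|3|3|3|0
3|1|3|2|1
1|3|2|0|3
1|2|1|0|1
8) 2|3|3|3|0
3|2|3|2|1
2|0|3|0|3
1|3|1|0|1
9) 2|3|3|3|0
3|2|3|2|1
2|1|3|0|3
1|3|1|0|1
10) 2|3|3|3|0
3|2|3|2|1
2|2|3|0|3
1|3|1|0|1
11) 2|3|3|3|0
3|2|3|2|1
2|3|3|0|3
1|3|1|0|1
12) 0|2|2|1|1
2|3|3|0|2
1|0|2|2|3
3|1|3|0|1
13) 0|2|2|1|1
2|3|3|0|2
1|1|2|2|3
3|1|3|0|1
14) 0|2|2|1|1
2|3|3|0|2
1|2|2|2|3
3|1|3|0|1
15) 0|2|2|1|1
2|3|3|0|2
1|3|2|2|3
3|1|3|0|1
16) 0|3|3|1|1
3|1|1|1|2
2|2|1|3|3
3|3|0|1|1
17) 0|3|3|1|1
3|1|1|1|2
2|3|1|3|3
3|3|0|1|1
18) 1|3|3|1|1
0|3|1|1|2
1|2|2|3|3
1|1|1|1|1

0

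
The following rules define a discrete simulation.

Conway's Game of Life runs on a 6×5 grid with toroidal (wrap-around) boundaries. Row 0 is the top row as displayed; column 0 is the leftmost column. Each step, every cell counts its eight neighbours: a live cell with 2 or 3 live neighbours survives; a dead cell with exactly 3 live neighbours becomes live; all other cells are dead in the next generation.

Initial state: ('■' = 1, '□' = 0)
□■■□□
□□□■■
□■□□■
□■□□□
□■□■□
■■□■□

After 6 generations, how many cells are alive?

1

0) □■■□□
□□□■■
□■□□■
□■□□□
□■□■□
■■□■□
1) □■□□□
□■□■■
□□■■■
□■□□□
□■□□■
■□□■■
2) □■□□□
□■□□■
□■□□■
□■□□■
□■■■■
□■■■■
3) □■□□■
□■■□□
□■■■■
□■□□■
□□□□□
□□□□■
4) □■■■□
□□□□■
□□□□■
□■□□■
■□□□□
■□□□□
5) ■■■■■
■□■□■
□□□■■
□□□□■
■■□□■
■□■□■
6) □□□□□
□□□□□
□□□□□
□□□□□
□■□□□
□□□□□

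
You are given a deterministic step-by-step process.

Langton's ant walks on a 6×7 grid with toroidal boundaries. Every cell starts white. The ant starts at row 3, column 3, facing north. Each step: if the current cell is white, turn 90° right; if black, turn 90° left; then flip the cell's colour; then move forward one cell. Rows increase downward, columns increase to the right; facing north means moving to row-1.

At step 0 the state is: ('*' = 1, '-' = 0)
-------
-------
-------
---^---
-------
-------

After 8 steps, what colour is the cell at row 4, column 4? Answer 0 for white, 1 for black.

1

t=0: -------
-------
-------
---^---
-------
-------
t=1: -------
-------
-------
---*>--
-------
-------
t=2: -------
-------
-------
---**--
----v--
-------
t=3: -------
-------
-------
---**--
---<*--
-------
t=4: -------
-------
-------
---^*--
---**--
-------
t=5: -------
-------
-------
--<-*--
---**--
-------
t=6: -------
-------
--^----
--*-*--
---**--
-------
t=7: -------
-------
--*>---
--*-*--
---**--
-------
t=8: -------
-------
--**---
--*v*--
---**--
-------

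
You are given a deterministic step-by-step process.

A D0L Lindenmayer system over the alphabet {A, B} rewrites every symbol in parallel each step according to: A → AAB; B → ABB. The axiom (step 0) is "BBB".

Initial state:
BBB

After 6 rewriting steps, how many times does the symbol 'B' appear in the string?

[0] BBB
[1] ABBABBABB
[2] AABABBABBAABABBABBAABABBABB
[3] AABAABABBAABABBABBAABABBABBAABAABABBAABABBABBAABABBABBAABAABABBAABABBABBAABABBABB
[4] AABAABABBAABAABABBAABABBABBAABAABABBAABABBABBAABABBABBAABA…BABBAABAABABBAABABBABBAABABBABBAABAABABBAABABBABBAABABBABB  (len 243)
[5] AABAABABBAABAABABBAABABBABBAABAABABBAABAABABBAABABBABBAABA…BABBAABAABABBAABABBABBAABABBABBAABAABABBAABABBABBAABABBABB  (len 729)
[6] AABAABABBAABAABABBAABABBABBAABAABABBAABAABABBAABABBABBAABA…BABBAABAABABBAABABBABBAABABBABBAABAABABBAABABBABBAABABBABB  (len 2187)

1095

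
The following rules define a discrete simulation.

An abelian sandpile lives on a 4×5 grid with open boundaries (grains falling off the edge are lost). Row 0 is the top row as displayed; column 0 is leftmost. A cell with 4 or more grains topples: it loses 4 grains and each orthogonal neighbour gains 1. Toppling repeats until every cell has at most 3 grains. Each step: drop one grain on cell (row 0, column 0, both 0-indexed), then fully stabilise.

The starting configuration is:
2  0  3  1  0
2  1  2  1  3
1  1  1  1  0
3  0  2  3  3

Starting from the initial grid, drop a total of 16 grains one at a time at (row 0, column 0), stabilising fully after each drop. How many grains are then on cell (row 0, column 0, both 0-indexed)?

[0] 2  0  3  1  0
2  1  2  1  3
1  1  1  1  0
3  0  2  3  3
[1] 3  0  3  1  0
2  1  2  1  3
1  1  1  1  0
3  0  2  3  3
[2] 0  1  3  1  0
3  1  2  1  3
1  1  1  1  0
3  0  2  3  3
[3] 1  1  3  1  0
3  1  2  1  3
1  1  1  1  0
3  0  2  3  3
[4] 2  1  3  1  0
3  1  2  1  3
1  1  1  1  0
3  0  2  3  3
[5] 3  1  3  1  0
3  1  2  1  3
1  1  1  1  0
3  0  2  3  3
[6] 1  2  3  1  0
0  2  2  1  3
2  1  1  1  0
3  0  2  3  3
[7] 2  2  3  1  0
0  2  2  1  3
2  1  1  1  0
3  0  2  3  3
[8] 3  2  3  1  0
0  2  2  1  3
2  1  1  1  0
3  0  2  3  3
[9] 0  3  3  1  0
1  2  2  1  3
2  1  1  1  0
3  0  2  3  3
[10] 1  3  3  1  0
1  2  2  1  3
2  1  1  1  0
3  0  2  3  3
[11] 2  3  3  1  0
1  2  2  1  3
2  1  1  1  0
3  0  2  3  3
[12] 3  3  3  1  0
1  2  2  1  3
2  1  1  1  0
3  0  2  3  3
[13] 1  1  0  2  0
2  3  3  1  3
2  1  1  1  0
3  0  2  3  3
[14] 2  1  0  2  0
2  3  3  1  3
2  1  1  1  0
3  0  2  3  3
[15] 3  1  0  2  0
2  3  3  1  3
2  1  1  1  0
3  0  2  3  3
[16] 0  2  0  2  0
3  3  3  1  3
2  1  1  1  0
3  0  2  3  3

0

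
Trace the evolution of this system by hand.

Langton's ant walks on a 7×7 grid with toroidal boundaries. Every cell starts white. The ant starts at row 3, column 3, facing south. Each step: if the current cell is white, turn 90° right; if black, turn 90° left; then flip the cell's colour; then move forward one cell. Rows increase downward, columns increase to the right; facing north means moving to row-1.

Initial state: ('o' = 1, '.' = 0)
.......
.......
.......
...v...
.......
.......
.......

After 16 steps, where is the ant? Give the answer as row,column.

0) .......
.......
.......
...v...
.......
.......
.......
1) .......
.......
.......
..<o...
.......
.......
.......
2) .......
.......
..^....
..oo...
.......
.......
.......
3) .......
.......
..o>...
..oo...
.......
.......
.......
4) .......
.......
..oo...
..ov...
.......
.......
.......
5) .......
.......
..oo...
..o.>..
.......
.......
.......
6) .......
.......
..oo...
..o.o..
....v..
.......
.......
7) .......
.......
..oo...
..o.o..
...<o..
.......
.......
8) .......
.......
..oo...
..o^o..
...oo..
.......
.......
9) .......
.......
..oo...
..oo>..
...oo..
.......
.......
10) .......
.......
..oo^..
..oo...
...oo..
.......
.......
11) .......
.......
..ooo>.
..oo...
...oo..
.......
.......
12) .......
.......
..oooo.
..oo.v.
...oo..
.......
.......
13) .......
.......
..oooo.
..oo<o.
...oo..
.......
.......
14) .......
.......
..oo^o.
..oooo.
...oo..
.......
.......
15) .......
.......
..o<.o.
..oooo.
...oo..
.......
.......
16) .......
.......
..o..o.
..ovoo.
...oo..
.......
.......

3,3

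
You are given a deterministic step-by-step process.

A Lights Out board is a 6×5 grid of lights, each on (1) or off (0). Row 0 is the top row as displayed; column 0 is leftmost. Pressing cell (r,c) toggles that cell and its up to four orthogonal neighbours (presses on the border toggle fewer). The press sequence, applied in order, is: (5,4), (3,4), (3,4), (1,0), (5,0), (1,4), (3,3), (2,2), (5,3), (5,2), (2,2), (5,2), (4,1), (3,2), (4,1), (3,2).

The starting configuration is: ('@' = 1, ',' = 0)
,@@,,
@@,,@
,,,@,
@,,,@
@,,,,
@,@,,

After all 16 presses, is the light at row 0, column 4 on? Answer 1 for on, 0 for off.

t=0: ,@@,,
@@,,@
,,,@,
@,,,@
@,,,,
@,@,,
t=1: ,@@,,
@@,,@
,,,@,
@,,,@
@,,,@
@,@@@
t=2: ,@@,,
@@,,@
,,,@@
@,,@,
@,,,,
@,@@@
t=3: ,@@,,
@@,,@
,,,@,
@,,,@
@,,,@
@,@@@
t=4: @@@,,
,,,,@
@,,@,
@,,,@
@,,,@
@,@@@
t=5: @@@,,
,,,,@
@,,@,
@,,,@
,,,,@
,@@@@
t=6: @@@,@
,,,@,
@,,@@
@,,,@
,,,,@
,@@@@
t=7: @@@,@
,,,@,
@,,,@
@,@@,
,,,@@
,@@@@
t=8: @@@,@
,,@@,
@@@@@
@,,@,
,,,@@
,@@@@
t=9: @@@,@
,,@@,
@@@@@
@,,@,
,,,,@
,@,,,
t=10: @@@,@
,,@@,
@@@@@
@,,@,
,,@,@
,,@@,
t=11: @@@,@
,,,@,
@,,,@
@,@@,
,,@,@
,,@@,
t=12: @@@,@
,,,@,
@,,,@
@,@@,
,,,,@
,@,,,
t=13: @@@,@
,,,@,
@,,,@
@@@@,
@@@,@
,,,,,
t=14: @@@,@
,,,@,
@,@,@
@,,,,
@@,,@
,,,,,
t=15: @@@,@
,,,@,
@,@,@
@@,,,
,,@,@
,@,,,
t=16: @@@,@
,,,@,
@,,,@
@,@@,
,,,,@
,@,,,

1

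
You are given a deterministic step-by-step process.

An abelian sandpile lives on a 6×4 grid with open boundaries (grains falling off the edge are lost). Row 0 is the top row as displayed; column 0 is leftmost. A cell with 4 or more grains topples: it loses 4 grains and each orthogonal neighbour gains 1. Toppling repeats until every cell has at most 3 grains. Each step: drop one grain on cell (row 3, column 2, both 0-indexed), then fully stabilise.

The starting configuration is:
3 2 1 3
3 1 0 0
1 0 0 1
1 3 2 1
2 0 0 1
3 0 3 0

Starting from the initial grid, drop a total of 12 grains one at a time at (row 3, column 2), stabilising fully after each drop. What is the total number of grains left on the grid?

t=0: 3 2 1 3
3 1 0 0
1 0 0 1
1 3 2 1
2 0 0 1
3 0 3 0
t=1: 3 2 1 3
3 1 0 0
1 0 0 1
1 3 3 1
2 0 0 1
3 0 3 0
t=2: 3 2 1 3
3 1 0 0
1 1 1 1
2 0 1 2
2 1 1 1
3 0 3 0
t=3: 3 2 1 3
3 1 0 0
1 1 1 1
2 0 2 2
2 1 1 1
3 0 3 0
t=4: 3 2 1 3
3 1 0 0
1 1 1 1
2 0 3 2
2 1 1 1
3 0 3 0
t=5: 3 2 1 3
3 1 0 0
1 1 2 1
2 1 0 3
2 1 2 1
3 0 3 0
t=6: 3 2 1 3
3 1 0 0
1 1 2 1
2 1 1 3
2 1 2 1
3 0 3 0
t=7: 3 2 1 3
3 1 0 0
1 1 2 1
2 1 2 3
2 1 2 1
3 0 3 0
t=8: 3 2 1 3
3 1 0 0
1 1 2 1
2 1 3 3
2 1 2 1
3 0 3 0
t=9: 3 2 1 3
3 1 0 0
1 1 3 2
2 2 1 0
2 1 3 2
3 0 3 0
t=10: 3 2 1 3
3 1 0 0
1 1 3 2
2 2 2 0
2 1 3 2
3 0 3 0
t=11: 3 2 1 3
3 1 0 0
1 1 3 2
2 2 3 0
2 1 3 2
3 0 3 0
t=12: 3 2 1 3
3 1 1 0
1 2 0 3
2 3 2 1
2 2 1 3
3 1 0 1

41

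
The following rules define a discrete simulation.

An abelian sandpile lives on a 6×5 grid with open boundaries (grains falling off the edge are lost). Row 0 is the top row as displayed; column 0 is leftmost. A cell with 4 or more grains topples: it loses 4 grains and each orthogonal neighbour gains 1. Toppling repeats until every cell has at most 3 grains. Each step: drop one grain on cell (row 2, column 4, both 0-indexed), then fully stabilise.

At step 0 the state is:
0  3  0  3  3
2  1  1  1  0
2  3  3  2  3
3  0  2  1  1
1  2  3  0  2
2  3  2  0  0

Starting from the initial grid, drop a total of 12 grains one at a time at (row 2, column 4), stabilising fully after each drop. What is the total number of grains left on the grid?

gen 0: 0  3  0  3  3
2  1  1  1  0
2  3  3  2  3
3  0  2  1  1
1  2  3  0  2
2  3  2  0  0
gen 1: 0  3  0  3  3
2  1  1  1  1
2  3  3  3  0
3  0  2  1  2
1  2  3  0  2
2  3  2  0  0
gen 2: 0  3  0  3  3
2  1  1  1  1
2  3  3  3  1
3  0  2  1  2
1  2  3  0  2
2  3  2  0  0
gen 3: 0  3  0  3  3
2  1  1  1  1
2  3  3  3  2
3  0  2  1  2
1  2  3  0  2
2  3  2  0  0
gen 4: 0  3  0  3  3
2  1  1  1  1
2  3  3  3  3
3  0  2  1  2
1  2  3  0  2
2  3  2  0  0
gen 5: 0  3  0  3  3
2  2  2  2  2
3  0  1  1  1
3  1  3  2  3
1  2  3  0  2
2  3  2  0  0
gen 6: 0  3  0  3  3
2  2  2  2  2
3  0  1  1  2
3  1  3  2  3
1  2  3  0  2
2  3  2  0  0
gen 7: 0  3  0  3  3
2  2  2  2  2
3  0  1  1  3
3  1  3  2  3
1  2  3  0  2
2  3  2  0  0
gen 8: 0  3  0  3  3
2  2  2  2  3
3  0  1  2  1
3  1  3  3  0
1  2  3  0  3
2  3  2  0  0
gen 9: 0  3  0  3  3
2  2  2  2  3
3  0  1  2  2
3  1  3  3  0
1  2  3  0  3
2  3  2  0  0
gen 10: 0  3  0  3  3
2  2  2  2  3
3  0  1  2  3
3  1  3  3  0
1  2  3  0  3
2  3  2  0  0
gen 11: 0  3  1  1  1
2  2  3  1  2
3  0  3  1  2
3  2  1  1  2
1  3  0  2  3
2  3  3  0  0
gen 12: 0  3  1  1  1
2  2  3  1  2
3  0  3  1  3
3  2  1  1  2
1  3  0  2  3
2  3  3  0  0

52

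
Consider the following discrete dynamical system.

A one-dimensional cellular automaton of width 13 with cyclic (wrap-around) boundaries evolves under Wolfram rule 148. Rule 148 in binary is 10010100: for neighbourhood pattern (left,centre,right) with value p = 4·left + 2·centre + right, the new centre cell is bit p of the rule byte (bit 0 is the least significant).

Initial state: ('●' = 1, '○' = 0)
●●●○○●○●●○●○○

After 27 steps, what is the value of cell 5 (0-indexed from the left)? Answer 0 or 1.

k=0  ●●●○○●○●●○●○○
k=1  ○●○●○●○○○○●●○
k=2  ○●○●○●●○○○○○●
k=3  ○●○●○○○●○○○○●
k=4  ○●○●●○○●●○○○●
k=5  ○●○○○●○○○●○○●
k=6  ○●●○○●●○○●●○●
k=7  ○○○●○○○●○○○○●
k=8  ●○○●●○○●●○○○●
k=9  ○●○○○●○○○●○○○
k=10  ○●●○○●●○○●●○○
k=11  ○○○●○○○●○○○●○
k=12  ○○○●●○○●●○○●●
k=13  ●○○○○●○○○●○○○
k=14  ●●○○○●●○○●●○○
k=15  ○○●○○○○●○○○●○
k=16  ○○●●○○○●●○○●●
k=17  ●○○○●○○○○●○○○
k=18  ●●○○●●○○○●●○○
k=19  ○○●○○○●○○○○●○
k=20  ○○●●○○●●○○○●●
k=21  ●○○○●○○○●○○○○
k=22  ●●○○●●○○●●○○○
k=23  ○○●○○○●○○○●○○
k=24  ○○●●○○●●○○●●○
k=25  ○○○○●○○○●○○○●
k=26  ●○○○●●○○●●○○●
k=27  ○●○○○○●○○○●○○

0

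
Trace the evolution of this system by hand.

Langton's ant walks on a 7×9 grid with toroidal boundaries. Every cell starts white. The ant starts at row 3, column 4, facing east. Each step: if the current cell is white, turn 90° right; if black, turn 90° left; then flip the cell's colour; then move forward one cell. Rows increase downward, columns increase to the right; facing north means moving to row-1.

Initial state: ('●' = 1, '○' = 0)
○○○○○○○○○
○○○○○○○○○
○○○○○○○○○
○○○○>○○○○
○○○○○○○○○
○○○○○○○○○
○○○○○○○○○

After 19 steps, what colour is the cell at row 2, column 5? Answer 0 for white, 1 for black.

1

step 0: ○○○○○○○○○
○○○○○○○○○
○○○○○○○○○
○○○○>○○○○
○○○○○○○○○
○○○○○○○○○
○○○○○○○○○
step 1: ○○○○○○○○○
○○○○○○○○○
○○○○○○○○○
○○○○●○○○○
○○○○v○○○○
○○○○○○○○○
○○○○○○○○○
step 2: ○○○○○○○○○
○○○○○○○○○
○○○○○○○○○
○○○○●○○○○
○○○<●○○○○
○○○○○○○○○
○○○○○○○○○
step 3: ○○○○○○○○○
○○○○○○○○○
○○○○○○○○○
○○○^●○○○○
○○○●●○○○○
○○○○○○○○○
○○○○○○○○○
step 4: ○○○○○○○○○
○○○○○○○○○
○○○○○○○○○
○○○●>○○○○
○○○●●○○○○
○○○○○○○○○
○○○○○○○○○
step 5: ○○○○○○○○○
○○○○○○○○○
○○○○^○○○○
○○○●○○○○○
○○○●●○○○○
○○○○○○○○○
○○○○○○○○○
step 6: ○○○○○○○○○
○○○○○○○○○
○○○○●>○○○
○○○●○○○○○
○○○●●○○○○
○○○○○○○○○
○○○○○○○○○
step 7: ○○○○○○○○○
○○○○○○○○○
○○○○●●○○○
○○○●○v○○○
○○○●●○○○○
○○○○○○○○○
○○○○○○○○○
step 8: ○○○○○○○○○
○○○○○○○○○
○○○○●●○○○
○○○●<●○○○
○○○●●○○○○
○○○○○○○○○
○○○○○○○○○
step 9: ○○○○○○○○○
○○○○○○○○○
○○○○^●○○○
○○○●●●○○○
○○○●●○○○○
○○○○○○○○○
○○○○○○○○○
step 10: ○○○○○○○○○
○○○○○○○○○
○○○<○●○○○
○○○●●●○○○
○○○●●○○○○
○○○○○○○○○
○○○○○○○○○
step 11: ○○○○○○○○○
○○○^○○○○○
○○○●○●○○○
○○○●●●○○○
○○○●●○○○○
○○○○○○○○○
○○○○○○○○○
step 12: ○○○○○○○○○
○○○●>○○○○
○○○●○●○○○
○○○●●●○○○
○○○●●○○○○
○○○○○○○○○
○○○○○○○○○
step 13: ○○○○○○○○○
○○○●●○○○○
○○○●v●○○○
○○○●●●○○○
○○○●●○○○○
○○○○○○○○○
○○○○○○○○○
step 14: ○○○○○○○○○
○○○●●○○○○
○○○<●●○○○
○○○●●●○○○
○○○●●○○○○
○○○○○○○○○
○○○○○○○○○
step 15: ○○○○○○○○○
○○○●●○○○○
○○○○●●○○○
○○○v●●○○○
○○○●●○○○○
○○○○○○○○○
○○○○○○○○○
step 16: ○○○○○○○○○
○○○●●○○○○
○○○○●●○○○
○○○○>●○○○
○○○●●○○○○
○○○○○○○○○
○○○○○○○○○
step 17: ○○○○○○○○○
○○○●●○○○○
○○○○^●○○○
○○○○○●○○○
○○○●●○○○○
○○○○○○○○○
○○○○○○○○○
step 18: ○○○○○○○○○
○○○●●○○○○
○○○<○●○○○
○○○○○●○○○
○○○●●○○○○
○○○○○○○○○
○○○○○○○○○
step 19: ○○○○○○○○○
○○○^●○○○○
○○○●○●○○○
○○○○○●○○○
○○○●●○○○○
○○○○○○○○○
○○○○○○○○○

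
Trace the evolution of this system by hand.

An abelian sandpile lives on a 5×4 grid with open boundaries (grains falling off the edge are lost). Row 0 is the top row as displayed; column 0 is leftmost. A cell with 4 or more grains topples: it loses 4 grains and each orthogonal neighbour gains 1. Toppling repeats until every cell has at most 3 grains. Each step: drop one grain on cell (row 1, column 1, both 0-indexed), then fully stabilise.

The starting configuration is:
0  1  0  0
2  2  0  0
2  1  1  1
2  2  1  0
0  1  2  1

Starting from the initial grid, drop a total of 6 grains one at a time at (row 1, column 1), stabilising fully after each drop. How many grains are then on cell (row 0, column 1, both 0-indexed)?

3

gen 0: 0  1  0  0
2  2  0  0
2  1  1  1
2  2  1  0
0  1  2  1
gen 1: 0  1  0  0
2  3  0  0
2  1  1  1
2  2  1  0
0  1  2  1
gen 2: 0  2  0  0
3  0  1  0
2  2  1  1
2  2  1  0
0  1  2  1
gen 3: 0  2  0  0
3  1  1  0
2  2  1  1
2  2  1  0
0  1  2  1
gen 4: 0  2  0  0
3  2  1  0
2  2  1  1
2  2  1  0
0  1  2  1
gen 5: 0  2  0  0
3  3  1  0
2  2  1  1
2  2  1  0
0  1  2  1
gen 6: 1  3  0  0
0  1  2  0
3  3  1  1
2  2  1  0
0  1  2  1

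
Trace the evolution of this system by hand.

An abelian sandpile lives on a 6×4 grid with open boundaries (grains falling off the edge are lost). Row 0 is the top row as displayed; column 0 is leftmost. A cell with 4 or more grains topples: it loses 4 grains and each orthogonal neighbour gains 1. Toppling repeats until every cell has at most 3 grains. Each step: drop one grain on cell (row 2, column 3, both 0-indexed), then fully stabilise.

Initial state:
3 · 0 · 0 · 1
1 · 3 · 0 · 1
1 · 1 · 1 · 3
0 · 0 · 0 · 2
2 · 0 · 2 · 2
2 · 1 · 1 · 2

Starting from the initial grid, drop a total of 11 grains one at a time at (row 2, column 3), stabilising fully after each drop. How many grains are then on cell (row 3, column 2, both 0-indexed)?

k=0  3 · 0 · 0 · 1
1 · 3 · 0 · 1
1 · 1 · 1 · 3
0 · 0 · 0 · 2
2 · 0 · 2 · 2
2 · 1 · 1 · 2
k=1  3 · 0 · 0 · 1
1 · 3 · 0 · 2
1 · 1 · 2 · 0
0 · 0 · 0 · 3
2 · 0 · 2 · 2
2 · 1 · 1 · 2
k=2  3 · 0 · 0 · 1
1 · 3 · 0 · 2
1 · 1 · 2 · 1
0 · 0 · 0 · 3
2 · 0 · 2 · 2
2 · 1 · 1 · 2
k=3  3 · 0 · 0 · 1
1 · 3 · 0 · 2
1 · 1 · 2 · 2
0 · 0 · 0 · 3
2 · 0 · 2 · 2
2 · 1 · 1 · 2
k=4  3 · 0 · 0 · 1
1 · 3 · 0 · 2
1 · 1 · 2 · 3
0 · 0 · 0 · 3
2 · 0 · 2 · 2
2 · 1 · 1 · 2
k=5  3 · 0 · 0 · 1
1 · 3 · 0 · 3
1 · 1 · 3 · 1
0 · 0 · 1 · 0
2 · 0 · 2 · 3
2 · 1 · 1 · 2
k=6  3 · 0 · 0 · 1
1 · 3 · 0 · 3
1 · 1 · 3 · 2
0 · 0 · 1 · 0
2 · 0 · 2 · 3
2 · 1 · 1 · 2
k=7  3 · 0 · 0 · 1
1 · 3 · 0 · 3
1 · 1 · 3 · 3
0 · 0 · 1 · 0
2 · 0 · 2 · 3
2 · 1 · 1 · 2
k=8  3 · 0 · 0 · 2
1 · 3 · 2 · 0
1 · 2 · 0 · 2
0 · 0 · 2 · 1
2 · 0 · 2 · 3
2 · 1 · 1 · 2
k=9  3 · 0 · 0 · 2
1 · 3 · 2 · 0
1 · 2 · 0 · 3
0 · 0 · 2 · 1
2 · 0 · 2 · 3
2 · 1 · 1 · 2
k=10  3 · 0 · 0 · 2
1 · 3 · 2 · 1
1 · 2 · 1 · 0
0 · 0 · 2 · 2
2 · 0 · 2 · 3
2 · 1 · 1 · 2
k=11  3 · 0 · 0 · 2
1 · 3 · 2 · 1
1 · 2 · 1 · 1
0 · 0 · 2 · 2
2 · 0 · 2 · 3
2 · 1 · 1 · 2

2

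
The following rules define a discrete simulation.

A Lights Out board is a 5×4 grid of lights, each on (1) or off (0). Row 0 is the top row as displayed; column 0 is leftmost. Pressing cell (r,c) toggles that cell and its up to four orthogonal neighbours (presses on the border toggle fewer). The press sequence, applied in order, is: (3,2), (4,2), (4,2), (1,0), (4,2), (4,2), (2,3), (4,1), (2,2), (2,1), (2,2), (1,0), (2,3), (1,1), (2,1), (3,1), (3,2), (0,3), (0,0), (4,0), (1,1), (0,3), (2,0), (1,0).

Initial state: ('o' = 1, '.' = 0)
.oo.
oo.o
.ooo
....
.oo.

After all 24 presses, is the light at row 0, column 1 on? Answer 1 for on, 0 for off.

t=0: .oo.
oo.o
.ooo
....
.oo.
t=1: .oo.
oo.o
.o.o
.ooo
.o..
t=2: .oo.
oo.o
.o.o
.o.o
..oo
t=3: .oo.
oo.o
.o.o
.ooo
.o..
t=4: ooo.
...o
oo.o
.ooo
.o..
t=5: ooo.
...o
oo.o
.o.o
..oo
t=6: ooo.
...o
oo.o
.ooo
.o..
t=7: ooo.
....
ooo.
.oo.
.o..
t=8: ooo.
....
ooo.
..o.
o.o.
t=9: ooo.
..o.
o..o
....
o.o.
t=10: ooo.
.oo.
.ooo
.o..
o.o.
t=11: ooo.
.o..
....
.oo.
o.o.
t=12: .oo.
o...
o...
.oo.
o.o.
t=13: .oo.
o..o
o.oo
.ooo
o.o.
t=14: ..o.
.ooo
oooo
.ooo
o.o.
t=15: ..o.
..oo
...o
..oo
o.o.
t=16: ..o.
..oo
.o.o
oo.o
ooo.
t=17: ..o.
..oo
.ooo
o.o.
oo..
t=18: ...o
..o.
.ooo
o.o.
oo..
t=19: oo.o
o.o.
.ooo
o.o.
oo..
t=20: oo.o
o.o.
.ooo
..o.
....
t=21: o..o
.o..
..oo
..o.
....
t=22: o.o.
.o.o
..oo
..o.
....
t=23: o.o.
oo.o
oooo
o.o.
....
t=24: ..o.
...o
.ooo
o.o.
....

0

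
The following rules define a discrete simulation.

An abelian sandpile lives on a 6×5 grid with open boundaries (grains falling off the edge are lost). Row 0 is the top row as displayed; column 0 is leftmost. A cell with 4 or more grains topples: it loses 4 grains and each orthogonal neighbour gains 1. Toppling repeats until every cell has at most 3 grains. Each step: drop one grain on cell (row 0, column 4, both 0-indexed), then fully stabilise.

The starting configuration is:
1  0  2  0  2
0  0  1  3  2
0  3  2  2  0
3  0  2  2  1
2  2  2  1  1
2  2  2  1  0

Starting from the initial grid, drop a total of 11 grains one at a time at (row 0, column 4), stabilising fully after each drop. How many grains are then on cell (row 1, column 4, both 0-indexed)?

2

step 0: 1  0  2  0  2
0  0  1  3  2
0  3  2  2  0
3  0  2  2  1
2  2  2  1  1
2  2  2  1  0
step 1: 1  0  2  0  3
0  0  1  3  2
0  3  2  2  0
3  0  2  2  1
2  2  2  1  1
2  2  2  1  0
step 2: 1  0  2  1  0
0  0  1  3  3
0  3  2  2  0
3  0  2  2  1
2  2  2  1  1
2  2  2  1  0
step 3: 1  0  2  1  1
0  0  1  3  3
0  3  2  2  0
3  0  2  2  1
2  2  2  1  1
2  2  2  1  0
step 4: 1  0  2  1  2
0  0  1  3  3
0  3  2  2  0
3  0  2  2  1
2  2  2  1  1
2  2  2  1  0
step 5: 1  0  2  1  3
0  0  1  3  3
0  3  2  2  0
3  0  2  2  1
2  2  2  1  1
2  2  2  1  0
step 6: 1  0  2  3  1
0  0  2  0  1
0  3  2  3  1
3  0  2  2  1
2  2  2  1  1
2  2  2  1  0
step 7: 1  0  2  3  2
0  0  2  0  1
0  3  2  3  1
3  0  2  2  1
2  2  2  1  1
2  2  2  1  0
step 8: 1  0  2  3  3
0  0  2  0  1
0  3  2  3  1
3  0  2  2  1
2  2  2  1  1
2  2  2  1  0
step 9: 1  0  3  0  1
0  0  2  1  2
0  3  2  3  1
3  0  2  2  1
2  2  2  1  1
2  2  2  1  0
step 10: 1  0  3  0  2
0  0  2  1  2
0  3  2  3  1
3  0  2  2  1
2  2  2  1  1
2  2  2  1  0
step 11: 1  0  3  0  3
0  0  2  1  2
0  3  2  3  1
3  0  2  2  1
2  2  2  1  1
2  2  2  1  0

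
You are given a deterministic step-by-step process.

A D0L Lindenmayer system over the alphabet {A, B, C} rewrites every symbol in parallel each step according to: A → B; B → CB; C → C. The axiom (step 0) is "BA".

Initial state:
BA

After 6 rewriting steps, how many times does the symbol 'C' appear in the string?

11

0) BA
1) CBB
2) CCBCB
3) CCCBCCB
4) CCCCBCCCB
5) CCCCCBCCCCB
6) CCCCCCBCCCCCB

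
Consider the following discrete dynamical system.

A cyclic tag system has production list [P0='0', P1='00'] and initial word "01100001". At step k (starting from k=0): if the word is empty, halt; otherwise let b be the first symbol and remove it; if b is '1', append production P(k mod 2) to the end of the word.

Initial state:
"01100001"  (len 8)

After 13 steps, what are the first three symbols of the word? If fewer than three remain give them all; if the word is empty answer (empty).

(empty)

k=0  "01100001"  (len 8)
k=1  "1100001"  (len 7)
k=2  "10000100"  (len 8)
k=3  "00001000"  (len 8)
k=4  "0001000"  (len 7)
k=5  "001000"  (len 6)
k=6  "01000"  (len 5)
k=7  "1000"  (len 4)
k=8  "00000"  (len 5)
k=9  "0000"  (len 4)
k=10  "000"  (len 3)
k=11  "00"  (len 2)
k=12  "0"  (len 1)
k=13  (halted — word empty)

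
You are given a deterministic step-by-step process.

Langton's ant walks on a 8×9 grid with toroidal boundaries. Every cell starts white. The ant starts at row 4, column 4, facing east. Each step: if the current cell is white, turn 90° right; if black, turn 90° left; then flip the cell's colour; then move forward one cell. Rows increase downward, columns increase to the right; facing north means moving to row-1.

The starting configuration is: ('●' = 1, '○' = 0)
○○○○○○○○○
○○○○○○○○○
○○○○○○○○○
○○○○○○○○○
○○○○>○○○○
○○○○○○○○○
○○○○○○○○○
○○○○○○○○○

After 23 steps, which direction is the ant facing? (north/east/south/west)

[0] ○○○○○○○○○
○○○○○○○○○
○○○○○○○○○
○○○○○○○○○
○○○○>○○○○
○○○○○○○○○
○○○○○○○○○
○○○○○○○○○
[1] ○○○○○○○○○
○○○○○○○○○
○○○○○○○○○
○○○○○○○○○
○○○○●○○○○
○○○○v○○○○
○○○○○○○○○
○○○○○○○○○
[2] ○○○○○○○○○
○○○○○○○○○
○○○○○○○○○
○○○○○○○○○
○○○○●○○○○
○○○<●○○○○
○○○○○○○○○
○○○○○○○○○
[3] ○○○○○○○○○
○○○○○○○○○
○○○○○○○○○
○○○○○○○○○
○○○^●○○○○
○○○●●○○○○
○○○○○○○○○
○○○○○○○○○
[4] ○○○○○○○○○
○○○○○○○○○
○○○○○○○○○
○○○○○○○○○
○○○●>○○○○
○○○●●○○○○
○○○○○○○○○
○○○○○○○○○
[5] ○○○○○○○○○
○○○○○○○○○
○○○○○○○○○
○○○○^○○○○
○○○●○○○○○
○○○●●○○○○
○○○○○○○○○
○○○○○○○○○
[6] ○○○○○○○○○
○○○○○○○○○
○○○○○○○○○
○○○○●>○○○
○○○●○○○○○
○○○●●○○○○
○○○○○○○○○
○○○○○○○○○
[7] ○○○○○○○○○
○○○○○○○○○
○○○○○○○○○
○○○○●●○○○
○○○●○v○○○
○○○●●○○○○
○○○○○○○○○
○○○○○○○○○
[8] ○○○○○○○○○
○○○○○○○○○
○○○○○○○○○
○○○○●●○○○
○○○●<●○○○
○○○●●○○○○
○○○○○○○○○
○○○○○○○○○
[9] ○○○○○○○○○
○○○○○○○○○
○○○○○○○○○
○○○○^●○○○
○○○●●●○○○
○○○●●○○○○
○○○○○○○○○
○○○○○○○○○
[10] ○○○○○○○○○
○○○○○○○○○
○○○○○○○○○
○○○<○●○○○
○○○●●●○○○
○○○●●○○○○
○○○○○○○○○
○○○○○○○○○
[11] ○○○○○○○○○
○○○○○○○○○
○○○^○○○○○
○○○●○●○○○
○○○●●●○○○
○○○●●○○○○
○○○○○○○○○
○○○○○○○○○
[12] ○○○○○○○○○
○○○○○○○○○
○○○●>○○○○
○○○●○●○○○
○○○●●●○○○
○○○●●○○○○
○○○○○○○○○
○○○○○○○○○
[13] ○○○○○○○○○
○○○○○○○○○
○○○●●○○○○
○○○●v●○○○
○○○●●●○○○
○○○●●○○○○
○○○○○○○○○
○○○○○○○○○
[14] ○○○○○○○○○
○○○○○○○○○
○○○●●○○○○
○○○<●●○○○
○○○●●●○○○
○○○●●○○○○
○○○○○○○○○
○○○○○○○○○
[15] ○○○○○○○○○
○○○○○○○○○
○○○●●○○○○
○○○○●●○○○
○○○v●●○○○
○○○●●○○○○
○○○○○○○○○
○○○○○○○○○
[16] ○○○○○○○○○
○○○○○○○○○
○○○●●○○○○
○○○○●●○○○
○○○○>●○○○
○○○●●○○○○
○○○○○○○○○
○○○○○○○○○
[17] ○○○○○○○○○
○○○○○○○○○
○○○●●○○○○
○○○○^●○○○
○○○○○●○○○
○○○●●○○○○
○○○○○○○○○
○○○○○○○○○
[18] ○○○○○○○○○
○○○○○○○○○
○○○●●○○○○
○○○<○●○○○
○○○○○●○○○
○○○●●○○○○
○○○○○○○○○
○○○○○○○○○
[19] ○○○○○○○○○
○○○○○○○○○
○○○^●○○○○
○○○●○●○○○
○○○○○●○○○
○○○●●○○○○
○○○○○○○○○
○○○○○○○○○
[20] ○○○○○○○○○
○○○○○○○○○
○○<○●○○○○
○○○●○●○○○
○○○○○●○○○
○○○●●○○○○
○○○○○○○○○
○○○○○○○○○
[21] ○○○○○○○○○
○○^○○○○○○
○○●○●○○○○
○○○●○●○○○
○○○○○●○○○
○○○●●○○○○
○○○○○○○○○
○○○○○○○○○
[22] ○○○○○○○○○
○○●>○○○○○
○○●○●○○○○
○○○●○●○○○
○○○○○●○○○
○○○●●○○○○
○○○○○○○○○
○○○○○○○○○
[23] ○○○○○○○○○
○○●●○○○○○
○○●v●○○○○
○○○●○●○○○
○○○○○●○○○
○○○●●○○○○
○○○○○○○○○
○○○○○○○○○

south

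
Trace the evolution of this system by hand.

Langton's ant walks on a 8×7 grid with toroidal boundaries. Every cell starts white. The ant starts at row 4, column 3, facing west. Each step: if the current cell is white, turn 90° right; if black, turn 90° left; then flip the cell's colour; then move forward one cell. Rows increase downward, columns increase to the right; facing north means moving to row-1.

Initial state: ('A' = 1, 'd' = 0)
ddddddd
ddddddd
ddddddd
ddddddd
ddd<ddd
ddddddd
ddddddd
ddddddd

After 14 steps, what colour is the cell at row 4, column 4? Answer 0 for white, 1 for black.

0) ddddddd
ddddddd
ddddddd
ddddddd
ddd<ddd
ddddddd
ddddddd
ddddddd
1) ddddddd
ddddddd
ddddddd
ddd^ddd
dddAddd
ddddddd
ddddddd
ddddddd
2) ddddddd
ddddddd
ddddddd
dddA>dd
dddAddd
ddddddd
ddddddd
ddddddd
3) ddddddd
ddddddd
ddddddd
dddAAdd
dddAvdd
ddddddd
ddddddd
ddddddd
4) ddddddd
ddddddd
ddddddd
dddAAdd
ddd<Add
ddddddd
ddddddd
ddddddd
5) ddddddd
ddddddd
ddddddd
dddAAdd
ddddAdd
dddvddd
ddddddd
ddddddd
6) ddddddd
ddddddd
ddddddd
dddAAdd
ddddAdd
dd<Addd
ddddddd
ddddddd
7) ddddddd
ddddddd
ddddddd
dddAAdd
dd^dAdd
ddAAddd
ddddddd
ddddddd
8) ddddddd
ddddddd
ddddddd
dddAAdd
ddA>Add
ddAAddd
ddddddd
ddddddd
9) ddddddd
ddddddd
ddddddd
dddAAdd
ddAAAdd
ddAvddd
ddddddd
ddddddd
10) ddddddd
ddddddd
ddddddd
dddAAdd
ddAAAdd
ddAd>dd
ddddddd
ddddddd
11) ddddddd
ddddddd
ddddddd
dddAAdd
ddAAAdd
ddAdAdd
ddddvdd
ddddddd
12) ddddddd
ddddddd
ddddddd
dddAAdd
ddAAAdd
ddAdAdd
ddd<Add
ddddddd
13) ddddddd
ddddddd
ddddddd
dddAAdd
ddAAAdd
ddA^Add
dddAAdd
ddddddd
14) ddddddd
ddddddd
ddddddd
dddAAdd
ddAAAdd
ddAA>dd
dddAAdd
ddddddd

1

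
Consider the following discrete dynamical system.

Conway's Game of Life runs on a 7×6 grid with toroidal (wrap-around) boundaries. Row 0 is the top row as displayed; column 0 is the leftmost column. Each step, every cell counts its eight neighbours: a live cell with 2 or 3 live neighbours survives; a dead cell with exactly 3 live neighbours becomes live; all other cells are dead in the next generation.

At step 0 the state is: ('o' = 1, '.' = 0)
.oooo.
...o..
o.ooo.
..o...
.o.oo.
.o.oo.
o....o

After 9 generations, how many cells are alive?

10

gen 0: .oooo.
...o..
o.ooo.
..o...
.o.oo.
.o.oo.
o....o
gen 1: oooooo
.....o
.oo.o.
.....o
.o..o.
.o.o..
o....o
gen 2: .ooo..
......
o...oo
oooooo
o.o.o.
.oo.oo
......
gen 3: ..o...
oooooo
..o...
..o...
......
ooo.oo
o...o.
gen 4: ..o...
o...oo
o...oo
......
o.oo.o
oo.oo.
o.o.o.
gen 5: o...o.
oo.oo.
o...o.
.o.o..
o.oo.o
......
o.o.o.
gen 6: o.o.o.
oo.oo.
o...o.
.o.o..
ooooo.
o.o.o.
.o.o..
gen 7: o...o.
o.o.o.
o...o.
......
o...o.
o...o.
o...o.
gen 8: o...o.
o...o.
.o.o..
......
......
oo.oo.
oo.oo.
gen 9: o...o.
oo.oo.
......
......
......
oo.oo.
......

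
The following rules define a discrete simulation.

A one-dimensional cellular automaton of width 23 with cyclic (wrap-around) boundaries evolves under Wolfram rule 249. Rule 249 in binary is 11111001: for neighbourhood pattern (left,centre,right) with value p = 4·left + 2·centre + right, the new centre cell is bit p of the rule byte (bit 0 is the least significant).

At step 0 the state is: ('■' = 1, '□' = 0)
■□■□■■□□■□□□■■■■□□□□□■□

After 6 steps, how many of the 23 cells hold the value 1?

k=0  ■□■□■■□□■□□□■■■■□□□□□■□
k=1  □■□■■■■□□■■□■■■■■■■■□□■
k=2  ■□■■■■■■□■■■■■■■■■■■■□□
k=3  □■■■■■■■■■■■■■■■■■■■■■□
k=4  □■■■■■■■■■■■■■■■■■■■■■■
k=5  ■■■■■■■■■■■■■■■■■■■■■■■
k=6  ■■■■■■■■■■■■■■■■■■■■■■■

23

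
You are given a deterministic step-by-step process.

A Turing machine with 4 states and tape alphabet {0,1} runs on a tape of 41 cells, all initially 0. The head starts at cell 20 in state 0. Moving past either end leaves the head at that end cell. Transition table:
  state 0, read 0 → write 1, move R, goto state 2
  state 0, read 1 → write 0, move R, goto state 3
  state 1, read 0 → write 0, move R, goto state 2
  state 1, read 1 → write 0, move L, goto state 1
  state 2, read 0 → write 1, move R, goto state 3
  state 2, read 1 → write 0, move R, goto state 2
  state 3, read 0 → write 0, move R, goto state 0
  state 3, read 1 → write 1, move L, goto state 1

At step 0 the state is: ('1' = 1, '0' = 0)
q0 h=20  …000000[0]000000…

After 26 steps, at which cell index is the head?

step 0: q0 h=20  …000000[0]000000…
step 1: q2 h=21  …000001[0]000000…
step 2: q3 h=22  …000011[0]000000…
step 3: q0 h=23  …000110[0]000000…
step 4: q2 h=24  …001101[0]000000…
step 5: q3 h=25  …011011[0]000000…
step 6: q0 h=26  …110110[0]000000…
step 7: q2 h=27  …101101[0]000000…
step 8: q3 h=28  …011011[0]000000…
step 9: q0 h=29  …110110[0]000000…
step 10: q2 h=30  …101101[0]000000…
step 11: q3 h=31  …011011[0]000000…
step 12: q0 h=32  …110110[0]000000…
step 13: q2 h=33  …101101[0]000000…
step 14: q3 h=34  …011011[0]000000|
step 15: q0 h=35  …110110[0]00000|
step 16: q2 h=36  …101101[0]0000|
step 17: q3 h=37  …011011[0]000|
step 18: q0 h=38  …110110[0]00|
step 19: q2 h=39  …101101[0]0|
step 20: q3 h=40  …011011[0]|
step 21: q0 h=40  …011011[0]|
step 22: q2 h=40  …011011[1]|
step 23: q2 h=40  …011011[0]|
step 24: q3 h=40  …011011[1]|
step 25: q1 h=39  …101101[1]1|
step 26: q1 h=38  …110110[1]01|

38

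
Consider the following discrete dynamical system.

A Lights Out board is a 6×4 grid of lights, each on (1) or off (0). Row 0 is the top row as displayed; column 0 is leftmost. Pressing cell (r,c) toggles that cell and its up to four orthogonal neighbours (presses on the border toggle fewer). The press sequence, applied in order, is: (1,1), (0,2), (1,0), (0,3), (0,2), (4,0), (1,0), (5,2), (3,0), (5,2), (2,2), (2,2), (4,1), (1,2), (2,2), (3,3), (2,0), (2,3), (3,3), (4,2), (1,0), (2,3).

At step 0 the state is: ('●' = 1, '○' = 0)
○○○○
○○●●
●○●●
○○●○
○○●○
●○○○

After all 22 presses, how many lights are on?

16

t=0: ○○○○
○○●●
●○●●
○○●○
○○●○
●○○○
t=1: ○●○○
●●○●
●●●●
○○●○
○○●○
●○○○
t=2: ○○●●
●●●●
●●●●
○○●○
○○●○
●○○○
t=3: ●○●●
○○●●
○●●●
○○●○
○○●○
●○○○
t=4: ●○○○
○○●○
○●●●
○○●○
○○●○
●○○○
t=5: ●●●●
○○○○
○●●●
○○●○
○○●○
●○○○
t=6: ●●●●
○○○○
○●●●
●○●○
●●●○
○○○○
t=7: ○●●●
●●○○
●●●●
●○●○
●●●○
○○○○
t=8: ○●●●
●●○○
●●●●
●○●○
●●○○
○●●●
t=9: ○●●●
●●○○
○●●●
○●●○
○●○○
○●●●
t=10: ○●●●
●●○○
○●●●
○●●○
○●●○
○○○○
t=11: ○●●●
●●●○
○○○○
○●○○
○●●○
○○○○
t=12: ○●●●
●●○○
○●●●
○●●○
○●●○
○○○○
t=13: ○●●●
●●○○
○●●●
○○●○
●○○○
○●○○
t=14: ○●○●
●○●●
○●○●
○○●○
●○○○
○●○○
t=15: ○●○●
●○○●
○○●○
○○○○
●○○○
○●○○
t=16: ○●○●
●○○●
○○●●
○○●●
●○○●
○●○○
t=17: ○●○●
○○○●
●●●●
●○●●
●○○●
○●○○
t=18: ○●○●
○○○○
●●○○
●○●○
●○○●
○●○○
t=19: ○●○●
○○○○
●●○●
●○○●
●○○○
○●○○
t=20: ○●○●
○○○○
●●○●
●○●●
●●●●
○●●○
t=21: ●●○●
●●○○
○●○●
●○●●
●●●●
○●●○
t=22: ●●○●
●●○●
○●●○
●○●○
●●●●
○●●○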